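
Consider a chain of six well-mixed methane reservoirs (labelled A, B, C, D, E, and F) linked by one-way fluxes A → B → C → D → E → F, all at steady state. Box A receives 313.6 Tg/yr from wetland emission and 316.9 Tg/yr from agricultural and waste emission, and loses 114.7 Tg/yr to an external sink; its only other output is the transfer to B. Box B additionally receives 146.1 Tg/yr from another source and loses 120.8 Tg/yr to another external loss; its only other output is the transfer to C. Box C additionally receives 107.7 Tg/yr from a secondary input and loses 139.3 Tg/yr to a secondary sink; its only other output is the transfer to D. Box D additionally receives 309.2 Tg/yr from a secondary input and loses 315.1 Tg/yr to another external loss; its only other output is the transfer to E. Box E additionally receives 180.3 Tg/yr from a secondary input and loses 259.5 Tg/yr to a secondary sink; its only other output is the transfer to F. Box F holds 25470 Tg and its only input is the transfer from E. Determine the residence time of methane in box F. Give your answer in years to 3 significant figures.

Box A: F(A→B) = (313.6 + 316.9) − 114.7 = 515.80 Tg/yr.
Box B: F(B→C) = (515.80 + 146.1) − 120.8 = 541.10 Tg/yr.
Box C: F(C→D) = (541.10 + 107.7) − 139.3 = 509.50 Tg/yr.
Box D: F(D→E) = (509.50 + 309.2) − 315.1 = 503.60 Tg/yr.
Box E: F(E→F) = (503.60 + 180.3) − 259.5 = 424.40 Tg/yr.
Box F throughput = its input = 424.40 Tg/yr; τ = 25470 / 424.40 = 60.01 yr.

60.0 yr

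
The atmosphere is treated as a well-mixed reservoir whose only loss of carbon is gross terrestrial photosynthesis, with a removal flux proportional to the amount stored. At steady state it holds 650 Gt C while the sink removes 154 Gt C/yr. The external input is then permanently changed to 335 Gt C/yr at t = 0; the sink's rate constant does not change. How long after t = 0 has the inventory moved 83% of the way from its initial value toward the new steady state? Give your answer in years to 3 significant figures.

7.48 yr

τ = M₀/F₀ = 650/154 = 4.221 yr.
The remaining gap fraction is e^(−t/τ); 83% covered ⇒ e^(−t/τ) = 0.170.
t = −τ ln(0.170) = 4.221 × 1.772 = 7.479 yr.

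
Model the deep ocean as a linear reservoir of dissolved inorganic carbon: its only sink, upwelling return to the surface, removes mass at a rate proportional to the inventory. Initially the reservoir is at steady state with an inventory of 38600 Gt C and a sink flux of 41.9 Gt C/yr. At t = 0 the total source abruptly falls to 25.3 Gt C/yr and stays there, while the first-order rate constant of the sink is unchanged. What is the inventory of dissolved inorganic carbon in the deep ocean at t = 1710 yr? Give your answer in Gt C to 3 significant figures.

25700 Gt C

Residence time τ = M₀/F₀ = 921.2 yr. The eventual steady state is M_∞ = M₀·(F₁/F₀) = 38600 × 25.3/41.9 = 23307 Gt C.
The anomaly ΔM(t) = M(t) − M_∞ decays as ΔM₀·e^(−t/τ) with ΔM₀ = 38600 − 23307 = 15290 Gt C.
At t = 1710 yr, e^(−t/τ) = e^(−1.856) = 0.1563, so ΔM = 2390 Gt C and M = 23307 + 2390 = 25697 Gt C.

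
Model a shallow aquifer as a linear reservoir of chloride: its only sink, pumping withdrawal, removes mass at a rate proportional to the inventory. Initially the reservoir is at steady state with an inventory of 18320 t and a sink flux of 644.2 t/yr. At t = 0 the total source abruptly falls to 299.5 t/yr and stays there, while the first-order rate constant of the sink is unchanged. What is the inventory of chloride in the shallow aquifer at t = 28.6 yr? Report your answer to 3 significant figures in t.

12100 t

Residence time τ = M₀/F₀ = 28.44 yr. The eventual steady state is M_∞ = M₀·(F₁/F₀) = 18320 × 299.5/644.2 = 8517.3 t.
The anomaly ΔM(t) = M(t) − M_∞ decays as ΔM₀·e^(−t/τ) with ΔM₀ = 18320 − 8517.3 = 9803 t.
At t = 28.6 yr, e^(−t/τ) = e^(−1.006) = 0.3658, so ΔM = 3586 t and M = 8517.3 + 3586 = 12103 t.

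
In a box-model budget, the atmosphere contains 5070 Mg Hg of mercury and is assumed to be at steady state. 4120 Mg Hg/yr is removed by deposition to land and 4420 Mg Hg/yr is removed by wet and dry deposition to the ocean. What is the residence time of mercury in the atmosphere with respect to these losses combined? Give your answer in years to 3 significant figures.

Total removal = 4120 + 4420 = 8540.0 Mg Hg/yr.
τ = M / ΣF_out = 5070 / 8540.0 = 0.5937 yr.

0.594 yr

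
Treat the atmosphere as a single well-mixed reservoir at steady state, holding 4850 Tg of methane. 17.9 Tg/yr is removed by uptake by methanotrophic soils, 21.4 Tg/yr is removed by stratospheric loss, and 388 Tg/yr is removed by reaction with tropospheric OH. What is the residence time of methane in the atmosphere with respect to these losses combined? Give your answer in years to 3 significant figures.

Total removal = 17.90 + 21.40 + 388.0 = 427.30 Tg/yr.
τ = M / ΣF_out = 4850 / 427.30 = 11.35 yr.

11.4 yr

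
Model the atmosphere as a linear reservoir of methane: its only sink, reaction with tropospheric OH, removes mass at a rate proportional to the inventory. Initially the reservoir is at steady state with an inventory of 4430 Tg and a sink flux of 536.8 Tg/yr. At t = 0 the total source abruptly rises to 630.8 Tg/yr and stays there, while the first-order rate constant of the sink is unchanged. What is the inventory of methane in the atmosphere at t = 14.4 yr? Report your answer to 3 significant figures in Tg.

Residence time τ = M₀/F₀ = 8.253 yr. The eventual steady state is M_∞ = M₀·(F₁/F₀) = 4430 × 630.8/536.8 = 5205.7 Tg.
The anomaly ΔM(t) = M(t) − M_∞ decays as ΔM₀·e^(−t/τ) with ΔM₀ = 4430 − 5205.7 = −775.7 Tg.
At t = 14.4 yr, e^(−t/τ) = e^(−1.745) = 0.1747, so ΔM = −135.5 Tg and M = 5205.7 − 135.5 = 5070.3 Tg.

5070 Tg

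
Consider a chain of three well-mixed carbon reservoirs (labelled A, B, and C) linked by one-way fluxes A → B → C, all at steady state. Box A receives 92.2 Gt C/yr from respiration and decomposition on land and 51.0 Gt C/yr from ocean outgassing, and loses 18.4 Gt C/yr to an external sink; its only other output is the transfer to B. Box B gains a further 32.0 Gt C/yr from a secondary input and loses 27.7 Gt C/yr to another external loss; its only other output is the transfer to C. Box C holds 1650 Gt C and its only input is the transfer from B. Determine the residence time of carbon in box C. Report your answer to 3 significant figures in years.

Box A: F(A→B) = (92.2 + 51.0) − 18.4 = 124.80 Gt C/yr.
Box B: F(B→C) = (124.80 + 32.0) − 27.7 = 129.10 Gt C/yr.
Box C throughput = its input = 129.10 Gt C/yr; τ = 1650 / 129.10 = 12.78 yr.

12.8 yr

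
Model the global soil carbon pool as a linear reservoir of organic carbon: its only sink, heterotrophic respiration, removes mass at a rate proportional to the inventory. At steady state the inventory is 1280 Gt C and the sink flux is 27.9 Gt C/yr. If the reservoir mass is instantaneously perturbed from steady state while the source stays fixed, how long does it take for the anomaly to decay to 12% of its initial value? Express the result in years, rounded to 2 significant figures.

For a linear reservoir the anomaly decays as exp(−t/τ) with τ = M/F = 1280/27.9 = 45.88 yr.
exp(−t/τ) = 0.12 ⇒ t = −τ ln(0.12) = 45.88 × 2.120 = 97.27 yr.

97 yr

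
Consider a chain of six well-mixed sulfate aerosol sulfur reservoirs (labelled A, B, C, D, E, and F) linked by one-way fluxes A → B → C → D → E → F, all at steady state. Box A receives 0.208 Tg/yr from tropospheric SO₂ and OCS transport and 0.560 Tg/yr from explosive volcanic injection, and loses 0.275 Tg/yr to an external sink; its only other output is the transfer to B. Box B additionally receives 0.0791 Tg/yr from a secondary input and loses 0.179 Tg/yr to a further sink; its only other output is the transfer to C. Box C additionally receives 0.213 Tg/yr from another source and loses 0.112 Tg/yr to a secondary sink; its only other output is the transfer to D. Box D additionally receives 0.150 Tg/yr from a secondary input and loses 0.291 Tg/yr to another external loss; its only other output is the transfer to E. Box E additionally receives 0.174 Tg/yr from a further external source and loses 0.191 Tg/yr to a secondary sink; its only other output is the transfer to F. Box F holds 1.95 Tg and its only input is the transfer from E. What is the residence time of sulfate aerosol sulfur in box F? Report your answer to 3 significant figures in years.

Box A: F(A→B) = (0.208 + 0.560) − 0.275 = 0.49300 Tg/yr.
Box B: F(B→C) = (0.49300 + 0.0791) − 0.179 = 0.39310 Tg/yr.
Box C: F(C→D) = (0.39310 + 0.213) − 0.112 = 0.49410 Tg/yr.
Box D: F(D→E) = (0.49410 + 0.150) − 0.291 = 0.35310 Tg/yr.
Box E: F(E→F) = (0.35310 + 0.174) − 0.191 = 0.33610 Tg/yr.
Box F throughput = its input = 0.33610 Tg/yr; τ = 1.95 / 0.33610 = 5.802 yr.

5.80 yr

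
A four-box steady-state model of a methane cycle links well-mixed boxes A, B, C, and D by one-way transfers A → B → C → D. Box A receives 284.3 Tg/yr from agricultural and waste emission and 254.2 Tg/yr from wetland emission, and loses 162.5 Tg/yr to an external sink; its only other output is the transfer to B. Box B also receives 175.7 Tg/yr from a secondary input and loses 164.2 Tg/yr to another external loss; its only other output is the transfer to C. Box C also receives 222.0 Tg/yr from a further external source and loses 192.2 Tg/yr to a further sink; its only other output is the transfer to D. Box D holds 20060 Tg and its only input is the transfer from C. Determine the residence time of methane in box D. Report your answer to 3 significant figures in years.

Box A: F(A→B) = (284.3 + 254.2) − 162.5 = 376.00 Tg/yr.
Box B: F(B→C) = (376.00 + 175.7) − 164.2 = 387.50 Tg/yr.
Box C: F(C→D) = (387.50 + 222.0) − 192.2 = 417.30 Tg/yr.
Box D throughput = its input = 417.30 Tg/yr; τ = 20060 / 417.30 = 48.07 yr.

48.1 yr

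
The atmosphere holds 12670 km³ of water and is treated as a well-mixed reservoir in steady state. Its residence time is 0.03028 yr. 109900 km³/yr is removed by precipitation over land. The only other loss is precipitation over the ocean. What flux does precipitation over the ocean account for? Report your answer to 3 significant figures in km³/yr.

Total removal F = M/τ = 12670 / 0.03028 = 418400 km³/yr.
Precipitation over the ocean = F − (109900) = 418400 − 109900 = 308500 km³/yr.

309000 km³/yr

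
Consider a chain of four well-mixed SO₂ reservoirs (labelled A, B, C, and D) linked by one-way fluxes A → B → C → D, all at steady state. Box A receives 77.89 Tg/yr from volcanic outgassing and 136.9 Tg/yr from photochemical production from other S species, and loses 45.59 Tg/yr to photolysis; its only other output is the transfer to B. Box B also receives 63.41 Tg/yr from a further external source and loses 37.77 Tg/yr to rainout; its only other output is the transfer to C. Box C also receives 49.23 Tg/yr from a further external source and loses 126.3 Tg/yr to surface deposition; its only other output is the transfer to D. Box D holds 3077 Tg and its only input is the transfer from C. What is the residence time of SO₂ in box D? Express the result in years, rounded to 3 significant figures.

Box A: F(A→B) = (77.89 + 136.9) − 45.59 = 169.20 Tg/yr.
Box B: F(B→C) = (169.20 + 63.41) − 37.77 = 194.84 Tg/yr.
Box C: F(C→D) = (194.84 + 49.23) − 126.3 = 117.77 Tg/yr.
Box D throughput = its input = 117.77 Tg/yr; τ = 3077 / 117.77 = 26.13 yr.

26.1 yr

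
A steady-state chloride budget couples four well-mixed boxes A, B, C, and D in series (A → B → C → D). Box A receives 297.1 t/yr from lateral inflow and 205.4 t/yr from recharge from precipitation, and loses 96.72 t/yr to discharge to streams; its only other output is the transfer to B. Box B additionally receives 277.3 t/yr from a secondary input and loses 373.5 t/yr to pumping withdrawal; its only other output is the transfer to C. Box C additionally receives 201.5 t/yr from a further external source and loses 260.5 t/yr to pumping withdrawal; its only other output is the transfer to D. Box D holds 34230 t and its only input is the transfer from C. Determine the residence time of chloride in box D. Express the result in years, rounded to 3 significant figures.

Box A: F(A→B) = (297.1 + 205.4) − 96.72 = 405.78 t/yr.
Box B: F(B→C) = (405.78 + 277.3) − 373.5 = 309.58 t/yr.
Box C: F(C→D) = (309.58 + 201.5) − 260.5 = 250.58 t/yr.
Box D throughput = its input = 250.58 t/yr; τ = 34230 / 250.58 = 136.6 yr.

137 yr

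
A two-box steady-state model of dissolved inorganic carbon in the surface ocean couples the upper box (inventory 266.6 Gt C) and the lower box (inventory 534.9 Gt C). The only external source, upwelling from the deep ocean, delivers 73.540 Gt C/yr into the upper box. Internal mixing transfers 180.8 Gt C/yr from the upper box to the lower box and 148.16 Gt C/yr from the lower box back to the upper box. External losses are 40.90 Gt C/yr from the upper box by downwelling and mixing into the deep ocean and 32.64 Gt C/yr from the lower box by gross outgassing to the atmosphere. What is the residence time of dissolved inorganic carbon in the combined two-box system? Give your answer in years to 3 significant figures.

10.9 yr

Treat the two boxes together as one reservoir: the mixing fluxes between them are internal recycling, so τ = ΣM / Σ(external losses).
M_total = 266.6 + 534.9 = 801.50 Gt C.
ΣF_external_out = 40.90 + 32.64 = 73.540 Gt C/yr.
τ = M_total / ΣF_ext = 801.50 / 73.540 = 10.90 yr.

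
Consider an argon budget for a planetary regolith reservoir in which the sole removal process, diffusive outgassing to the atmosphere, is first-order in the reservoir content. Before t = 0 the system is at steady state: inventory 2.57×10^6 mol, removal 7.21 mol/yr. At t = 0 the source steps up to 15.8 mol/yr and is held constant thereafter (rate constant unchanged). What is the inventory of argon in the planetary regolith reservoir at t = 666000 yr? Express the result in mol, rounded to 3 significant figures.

The sink rate constant is k = F₀/M₀ = 7.21/2.57×10^6 = 2.805×10^-6 yr⁻¹.
Solving dM/dt = F₁ − kM with M(0) = M₀ gives M(t) = F₁/k + (M₀ − F₁/k)·e^(−kt).
F₁/k = 15.8/2.805×10^-6 = 5.6319×10^6 mol; kt = 2.805×10^-6 × 666000 = 1.868, e^(−kt) = 0.1544.
M(666000) = 5.6319×10^6 + (2.57×10^6 − 5.6319×10^6) × 0.1544 = 5.6319×10^6 − 472700 = 5.1592×10^6 mol.

5.16×10^6 mol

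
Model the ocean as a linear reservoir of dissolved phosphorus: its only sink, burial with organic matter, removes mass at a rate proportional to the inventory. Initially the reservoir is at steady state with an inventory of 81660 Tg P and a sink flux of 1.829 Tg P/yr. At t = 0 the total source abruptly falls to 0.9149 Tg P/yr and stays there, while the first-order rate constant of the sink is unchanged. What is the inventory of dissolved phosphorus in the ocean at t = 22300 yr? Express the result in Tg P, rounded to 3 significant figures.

Residence time τ = M₀/F₀ = 44650 yr. The eventual steady state is M_∞ = M₀·(F₁/F₀) = 81660 × 0.9149/1.829 = 40848 Tg P.
The anomaly ΔM(t) = M(t) − M_∞ decays as ΔM₀·e^(−t/τ) with ΔM₀ = 81660 − 40848 = 40810 Tg P.
At t = 22300 yr, e^(−t/τ) = e^(−0.4995) = 0.6069, so ΔM = 24770 Tg P and M = 40848 + 24770 = 65615 Tg P.

65600 Tg P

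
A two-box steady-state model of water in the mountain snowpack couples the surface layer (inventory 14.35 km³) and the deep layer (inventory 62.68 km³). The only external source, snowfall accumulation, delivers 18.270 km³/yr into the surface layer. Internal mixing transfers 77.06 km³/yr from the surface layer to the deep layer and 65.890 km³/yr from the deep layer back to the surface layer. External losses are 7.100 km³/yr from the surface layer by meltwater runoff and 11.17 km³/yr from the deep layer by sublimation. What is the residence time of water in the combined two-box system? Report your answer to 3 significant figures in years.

Residence time in the combined system uses the total inventory and the total *external* removal — internal exchanges between the two boxes cancel.
M_total = 14.35 + 62.68 = 77.030 km³.
ΣF_external_out = 7.100 + 11.17 = 18.270 km³/yr.
τ = M_total / ΣF_ext = 77.030 / 18.270 = 4.216 yr.

4.22 yr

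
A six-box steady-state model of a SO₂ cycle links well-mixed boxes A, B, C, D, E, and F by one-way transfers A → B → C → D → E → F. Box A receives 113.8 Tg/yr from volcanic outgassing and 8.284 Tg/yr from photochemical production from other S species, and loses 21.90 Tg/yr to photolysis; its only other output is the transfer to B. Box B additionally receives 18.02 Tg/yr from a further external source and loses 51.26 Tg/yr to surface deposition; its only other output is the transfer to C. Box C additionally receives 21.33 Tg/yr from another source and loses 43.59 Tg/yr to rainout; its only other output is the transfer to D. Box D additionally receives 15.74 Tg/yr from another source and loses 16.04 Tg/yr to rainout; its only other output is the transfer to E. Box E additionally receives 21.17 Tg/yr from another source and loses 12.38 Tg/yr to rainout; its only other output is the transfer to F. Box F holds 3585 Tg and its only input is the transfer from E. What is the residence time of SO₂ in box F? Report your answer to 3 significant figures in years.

67.4 yr

Box A: F(A→B) = (113.8 + 8.284) − 21.90 = 100.18 Tg/yr.
Box B: F(B→C) = (100.18 + 18.02) − 51.26 = 66.944 Tg/yr.
Box C: F(C→D) = (66.944 + 21.33) − 43.59 = 44.684 Tg/yr.
Box D: F(D→E) = (44.684 + 15.74) − 16.04 = 44.384 Tg/yr.
Box E: F(E→F) = (44.384 + 21.17) − 12.38 = 53.174 Tg/yr.
Box F throughput = its input = 53.174 Tg/yr; τ = 3585 / 53.174 = 67.42 yr.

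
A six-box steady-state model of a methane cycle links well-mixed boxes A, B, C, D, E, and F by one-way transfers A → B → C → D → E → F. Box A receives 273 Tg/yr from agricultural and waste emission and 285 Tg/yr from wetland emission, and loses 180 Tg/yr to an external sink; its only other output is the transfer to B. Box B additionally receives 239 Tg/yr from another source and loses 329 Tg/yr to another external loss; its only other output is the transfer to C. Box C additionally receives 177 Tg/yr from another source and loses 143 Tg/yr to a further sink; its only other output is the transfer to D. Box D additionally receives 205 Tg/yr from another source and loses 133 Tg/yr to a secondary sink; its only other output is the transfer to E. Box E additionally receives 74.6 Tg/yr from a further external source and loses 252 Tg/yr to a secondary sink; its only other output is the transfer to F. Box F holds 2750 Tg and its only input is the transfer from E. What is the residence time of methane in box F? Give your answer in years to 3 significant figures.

Box A: F(A→B) = (273 + 285) − 180 = 378.00 Tg/yr.
Box B: F(B→C) = (378.00 + 239) − 329 = 288.00 Tg/yr.
Box C: F(C→D) = (288.00 + 177) − 143 = 322.00 Tg/yr.
Box D: F(D→E) = (322.00 + 205) − 133 = 394.00 Tg/yr.
Box E: F(E→F) = (394.00 + 74.6) − 252 = 216.60 Tg/yr.
Box F throughput = its input = 216.60 Tg/yr; τ = 2750 / 216.60 = 12.70 yr.

12.7 yr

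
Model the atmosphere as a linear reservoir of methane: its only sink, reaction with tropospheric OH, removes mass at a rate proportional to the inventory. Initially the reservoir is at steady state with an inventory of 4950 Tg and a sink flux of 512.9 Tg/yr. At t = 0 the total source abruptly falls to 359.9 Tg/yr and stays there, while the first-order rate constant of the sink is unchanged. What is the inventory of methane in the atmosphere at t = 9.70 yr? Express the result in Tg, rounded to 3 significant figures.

Residence time τ = M₀/F₀ = 9.651 yr. The eventual steady state is M_∞ = M₀·(F₁/F₀) = 4950 × 359.9/512.9 = 3473.4 Tg.
The anomaly ΔM(t) = M(t) − M_∞ decays as ΔM₀·e^(−t/τ) with ΔM₀ = 4950 − 3473.4 = 1477 Tg.
At t = 9.70 yr, e^(−t/τ) = e^(−1.005) = 0.3660, so ΔM = 540.5 Tg and M = 3473.4 + 540.5 = 4013.9 Tg.

4010 Tg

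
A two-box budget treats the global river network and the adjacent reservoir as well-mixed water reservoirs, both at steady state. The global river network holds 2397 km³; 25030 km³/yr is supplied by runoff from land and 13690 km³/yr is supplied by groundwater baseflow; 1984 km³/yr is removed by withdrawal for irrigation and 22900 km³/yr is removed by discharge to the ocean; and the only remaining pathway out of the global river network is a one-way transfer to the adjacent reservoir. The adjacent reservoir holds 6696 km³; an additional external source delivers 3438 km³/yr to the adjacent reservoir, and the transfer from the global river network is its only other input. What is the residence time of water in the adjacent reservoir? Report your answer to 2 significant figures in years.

Balance the global river network: ΣF_in = 25030 + 13690 = 38720 km³/yr.
Transfer to the adjacent reservoir = ΣF_in − (1984 + 22900) = 13836 km³/yr.
Total input to the adjacent reservoir = 13836 + 3438 = 17274 km³/yr; at steady state this equals its total output.
τ = M / F = 6696 / 17274 = 0.3876 yr.

0.39 yr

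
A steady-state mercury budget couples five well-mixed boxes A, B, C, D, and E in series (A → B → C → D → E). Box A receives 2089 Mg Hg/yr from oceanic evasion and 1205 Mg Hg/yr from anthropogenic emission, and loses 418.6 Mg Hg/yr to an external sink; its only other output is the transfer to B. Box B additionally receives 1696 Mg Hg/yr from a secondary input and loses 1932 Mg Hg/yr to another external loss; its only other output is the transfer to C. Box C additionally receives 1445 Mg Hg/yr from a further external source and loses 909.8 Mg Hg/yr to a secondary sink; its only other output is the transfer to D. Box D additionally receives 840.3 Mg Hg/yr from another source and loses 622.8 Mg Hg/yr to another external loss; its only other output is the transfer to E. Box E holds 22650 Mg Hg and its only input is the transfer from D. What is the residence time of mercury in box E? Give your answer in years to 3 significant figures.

Box A: F(A→B) = (2089 + 1205) − 418.6 = 2875.4 Mg Hg/yr.
Box B: F(B→C) = (2875.4 + 1696) − 1932 = 2639.4 Mg Hg/yr.
Box C: F(C→D) = (2639.4 + 1445) − 909.8 = 3174.6 Mg Hg/yr.
Box D: F(D→E) = (3174.6 + 840.3) − 622.8 = 3392.1 Mg Hg/yr.
Box E throughput = its input = 3392.1 Mg Hg/yr; τ = 22650 / 3392.1 = 6.677 yr.

6.68 yr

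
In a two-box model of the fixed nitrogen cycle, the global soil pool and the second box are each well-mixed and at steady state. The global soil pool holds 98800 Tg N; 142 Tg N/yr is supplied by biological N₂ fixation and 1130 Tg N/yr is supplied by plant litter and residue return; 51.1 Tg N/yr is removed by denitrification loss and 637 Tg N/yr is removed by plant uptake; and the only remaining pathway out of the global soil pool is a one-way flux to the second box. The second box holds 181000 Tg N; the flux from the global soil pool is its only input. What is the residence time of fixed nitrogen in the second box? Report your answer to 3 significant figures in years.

Balance the global soil pool: ΣF_in = 142 + 1130 = 1272.0 Tg N/yr.
Flux to the second box = ΣF_in − (51.1 + 637) = 583.90 Tg N/yr.
At steady state the output of the second box equals its input, 583.90 Tg N/yr.
τ = M / F = 181000 / 583.90 = 310.0 yr.

310 yr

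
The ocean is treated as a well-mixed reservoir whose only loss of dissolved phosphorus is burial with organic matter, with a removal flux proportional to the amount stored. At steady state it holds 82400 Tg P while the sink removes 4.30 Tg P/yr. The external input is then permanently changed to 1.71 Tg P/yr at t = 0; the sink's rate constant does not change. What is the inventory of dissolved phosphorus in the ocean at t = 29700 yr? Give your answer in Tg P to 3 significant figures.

The sink rate constant is k = F₀/M₀ = 4.30/82400 = 5.218×10^-5 yr⁻¹.
Solving dM/dt = F₁ − kM with M(0) = M₀ gives M(t) = F₁/k + (M₀ − F₁/k)·e^(−kt).
F₁/k = 1.71/5.218×10^-5 = 32768 Tg P; kt = 5.218×10^-5 × 29700 = 1.550, e^(−kt) = 0.2123.
M(29700) = 32768 + (82400 − 32768) × 0.2123 = 32768 + 10540 = 43304 Tg P.

43300 Tg P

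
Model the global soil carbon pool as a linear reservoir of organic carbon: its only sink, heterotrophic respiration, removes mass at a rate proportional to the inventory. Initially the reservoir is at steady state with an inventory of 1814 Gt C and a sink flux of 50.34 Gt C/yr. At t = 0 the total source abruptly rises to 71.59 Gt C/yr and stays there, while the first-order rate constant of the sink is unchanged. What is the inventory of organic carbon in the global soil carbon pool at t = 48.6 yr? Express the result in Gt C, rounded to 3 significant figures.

2380 Gt C

Residence time τ = M₀/F₀ = 36.03 yr. The eventual steady state is M_∞ = M₀·(F₁/F₀) = 1814 × 71.59/50.34 = 2579.7 Gt C.
The anomaly ΔM(t) = M(t) − M_∞ decays as ΔM₀·e^(−t/τ) with ΔM₀ = 1814 − 2579.7 = −765.7 Gt C.
At t = 48.6 yr, e^(−t/τ) = e^(−1.349) = 0.2596, so ΔM = −198.8 Gt C and M = 2579.7 − 198.8 = 2381.0 Gt C.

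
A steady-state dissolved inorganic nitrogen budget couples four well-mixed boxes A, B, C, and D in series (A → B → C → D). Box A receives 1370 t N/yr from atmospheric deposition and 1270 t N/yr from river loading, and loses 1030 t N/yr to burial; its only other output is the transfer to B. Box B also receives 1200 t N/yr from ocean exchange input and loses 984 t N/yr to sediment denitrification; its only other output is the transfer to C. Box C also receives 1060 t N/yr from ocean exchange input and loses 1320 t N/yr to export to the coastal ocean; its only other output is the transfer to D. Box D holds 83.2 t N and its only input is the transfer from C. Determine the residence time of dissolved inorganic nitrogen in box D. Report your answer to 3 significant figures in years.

0.0531 yr

Box A: F(A→B) = (1370 + 1270) − 1030 = 1610.0 t N/yr.
Box B: F(B→C) = (1610.0 + 1200) − 984 = 1826.0 t N/yr.
Box C: F(C→D) = (1826.0 + 1060) − 1320 = 1566.0 t N/yr.
Box D throughput = its input = 1566.0 t N/yr; τ = 83.2 / 1566.0 = 0.05313 yr.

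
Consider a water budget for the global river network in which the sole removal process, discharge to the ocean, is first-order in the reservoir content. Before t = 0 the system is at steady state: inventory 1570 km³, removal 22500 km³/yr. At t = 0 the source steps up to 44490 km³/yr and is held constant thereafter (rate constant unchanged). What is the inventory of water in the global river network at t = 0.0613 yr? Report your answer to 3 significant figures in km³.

2470 km³

The sink rate constant is k = F₀/M₀ = 22500/1570 = 14.33 yr⁻¹.
Solving dM/dt = F₁ − kM with M(0) = M₀ gives M(t) = F₁/k + (M₀ − F₁/k)·e^(−kt).
F₁/k = 44490/14.33 = 3104.4 km³; kt = 14.33 × 0.0613 = 0.8785, e^(−kt) = 0.4154.
M(0.0613) = 3104.4 + (1570 − 3104.4) × 0.4154 = 3104.4 − 637.4 = 2467.0 km³.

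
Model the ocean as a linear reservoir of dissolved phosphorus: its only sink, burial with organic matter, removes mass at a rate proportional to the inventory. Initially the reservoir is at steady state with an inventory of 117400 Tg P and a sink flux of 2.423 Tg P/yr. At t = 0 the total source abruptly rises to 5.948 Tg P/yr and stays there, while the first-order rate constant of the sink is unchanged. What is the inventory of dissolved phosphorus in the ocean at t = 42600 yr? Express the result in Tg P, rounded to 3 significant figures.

Residence time τ = M₀/F₀ = 48450 yr. The eventual steady state is M_∞ = M₀·(F₁/F₀) = 117400 × 5.948/2.423 = 288190 Tg P.
The anomaly ΔM(t) = M(t) − M_∞ decays as ΔM₀·e^(−t/τ) with ΔM₀ = 117400 − 288190 = −170800 Tg P.
At t = 42600 yr, e^(−t/τ) = e^(−0.8792) = 0.4151, so ΔM = −70900 Tg P and M = 288190 − 70900 = 217300 Tg P.

217000 Tg P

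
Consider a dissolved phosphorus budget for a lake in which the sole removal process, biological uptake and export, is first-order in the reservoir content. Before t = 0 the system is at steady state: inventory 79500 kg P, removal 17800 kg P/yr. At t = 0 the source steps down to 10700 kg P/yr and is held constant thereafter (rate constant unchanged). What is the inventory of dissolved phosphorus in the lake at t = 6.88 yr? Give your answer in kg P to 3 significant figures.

54600 kg P

Residence time τ = M₀/F₀ = 4.466 yr. The eventual steady state is M_∞ = M₀·(F₁/F₀) = 79500 × 10700/17800 = 47789 kg P.
The anomaly ΔM(t) = M(t) − M_∞ decays as ΔM₀·e^(−t/τ) with ΔM₀ = 79500 − 47789 = 31710 kg P.
At t = 6.88 yr, e^(−t/τ) = e^(−1.540) = 0.2143, so ΔM = 6795 kg P and M = 47789 + 6795 = 54585 kg P.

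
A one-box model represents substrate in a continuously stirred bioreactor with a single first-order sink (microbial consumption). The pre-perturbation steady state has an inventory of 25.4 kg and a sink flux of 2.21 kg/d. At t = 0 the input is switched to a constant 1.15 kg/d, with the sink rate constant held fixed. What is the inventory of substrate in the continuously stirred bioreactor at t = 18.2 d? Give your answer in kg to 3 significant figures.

The sink rate constant is k = F₀/M₀ = 2.21/25.4 = 0.08701 d⁻¹.
Solving dM/dt = F₁ − kM with M(0) = M₀ gives M(t) = F₁/k + (M₀ − F₁/k)·e^(−kt).
F₁/k = 1.15/0.08701 = 13.217 kg; kt = 0.08701 × 18.2 = 1.584, e^(−kt) = 0.2052.
M(18.2) = 13.217 + (25.4 − 13.217) × 0.2052 = 13.217 + 2.500 = 15.718 kg.

15.7 kg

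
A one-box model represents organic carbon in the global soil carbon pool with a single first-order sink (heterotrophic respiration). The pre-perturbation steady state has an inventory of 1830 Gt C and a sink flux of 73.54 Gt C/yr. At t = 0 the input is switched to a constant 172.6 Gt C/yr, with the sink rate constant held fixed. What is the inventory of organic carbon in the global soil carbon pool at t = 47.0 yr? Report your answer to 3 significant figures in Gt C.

The sink rate constant is k = F₀/M₀ = 73.54/1830 = 0.04019 yr⁻¹.
Solving dM/dt = F₁ − kM with M(0) = M₀ gives M(t) = F₁/k + (M₀ − F₁/k)·e^(−kt).
F₁/k = 172.6/0.04019 = 4295.1 Gt C; kt = 0.04019 × 47.0 = 1.889, e^(−kt) = 0.1513.
M(47.0) = 4295.1 + (1830 − 4295.1) × 0.1513 = 4295.1 − 372.9 = 3922.2 Gt C.

3920 Gt C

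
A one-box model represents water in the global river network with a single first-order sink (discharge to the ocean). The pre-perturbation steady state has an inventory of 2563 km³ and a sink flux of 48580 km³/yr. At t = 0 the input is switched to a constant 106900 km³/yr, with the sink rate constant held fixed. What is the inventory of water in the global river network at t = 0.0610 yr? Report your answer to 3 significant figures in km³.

4670 km³

τ = M₀/F₀ = 2563/48580 = 0.05276 yr; rate constant k = 1/τ.
New steady state M_∞ = F₁/k = F₁·τ = 106900 × 0.05276 = 5639.9 km³.
M(t) = M_∞ + (M₀ − M_∞)·e^(−t/τ); t/τ = 0.0610/0.05276 = 1.156, so e^(−t/τ) = 0.3147.
M(t) = 5639.9 − 3077 × 0.3147 = 4671.7 km³.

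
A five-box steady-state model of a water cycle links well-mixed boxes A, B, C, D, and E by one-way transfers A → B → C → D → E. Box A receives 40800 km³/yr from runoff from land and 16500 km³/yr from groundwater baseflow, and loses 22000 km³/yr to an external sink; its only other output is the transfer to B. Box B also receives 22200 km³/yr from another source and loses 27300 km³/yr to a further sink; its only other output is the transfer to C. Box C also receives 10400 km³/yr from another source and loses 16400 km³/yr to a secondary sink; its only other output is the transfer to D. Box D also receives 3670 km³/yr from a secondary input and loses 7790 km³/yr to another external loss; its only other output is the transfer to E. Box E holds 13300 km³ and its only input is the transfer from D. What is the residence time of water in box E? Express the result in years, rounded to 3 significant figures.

0.662 yr

Box A: F(A→B) = (40800 + 16500) − 22000 = 35300 km³/yr.
Box B: F(B→C) = (35300 + 22200) − 27300 = 30200 km³/yr.
Box C: F(C→D) = (30200 + 10400) − 16400 = 24200 km³/yr.
Box D: F(D→E) = (24200 + 3670) − 7790 = 20080 km³/yr.
Box E throughput = its input = 20080 km³/yr; τ = 13300 / 20080 = 0.6624 yr.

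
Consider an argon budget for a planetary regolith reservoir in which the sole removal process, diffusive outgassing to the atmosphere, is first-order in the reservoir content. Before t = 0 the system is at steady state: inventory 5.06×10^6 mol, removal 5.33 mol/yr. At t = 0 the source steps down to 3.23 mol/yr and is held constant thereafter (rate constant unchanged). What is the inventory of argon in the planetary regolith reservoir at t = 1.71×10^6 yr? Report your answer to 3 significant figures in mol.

Residence time τ = M₀/F₀ = 949300 yr. The eventual steady state is M_∞ = M₀·(F₁/F₀) = 5.06×10^6 × 3.23/5.33 = 3.0664×10^6 mol.
The anomaly ΔM(t) = M(t) − M_∞ decays as ΔM₀·e^(−t/τ) with ΔM₀ = 5.06×10^6 − 3.0664×10^6 = 1.994×10^6 mol.
At t = 1.71×10^6 yr, e^(−t/τ) = e^(−1.801) = 0.1651, so ΔM = 329100 mol and M = 3.0664×10^6 + 329100 = 3.3955×10^6 mol.

3.40×10^6 mol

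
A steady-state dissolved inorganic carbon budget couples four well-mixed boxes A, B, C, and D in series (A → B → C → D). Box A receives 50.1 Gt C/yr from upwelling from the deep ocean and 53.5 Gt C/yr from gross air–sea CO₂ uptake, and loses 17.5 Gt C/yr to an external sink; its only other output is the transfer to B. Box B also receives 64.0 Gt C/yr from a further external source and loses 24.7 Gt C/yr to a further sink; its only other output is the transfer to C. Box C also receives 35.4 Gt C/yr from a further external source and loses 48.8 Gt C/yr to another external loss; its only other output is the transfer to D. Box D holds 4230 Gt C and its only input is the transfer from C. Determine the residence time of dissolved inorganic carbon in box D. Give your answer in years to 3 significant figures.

37.8 yr

Box A: F(A→B) = (50.1 + 53.5) − 17.5 = 86.100 Gt C/yr.
Box B: F(B→C) = (86.100 + 64.0) − 24.7 = 125.40 Gt C/yr.
Box C: F(C→D) = (125.40 + 35.4) − 48.8 = 112.00 Gt C/yr.
Box D throughput = its input = 112.00 Gt C/yr; τ = 4230 / 112.00 = 37.77 yr.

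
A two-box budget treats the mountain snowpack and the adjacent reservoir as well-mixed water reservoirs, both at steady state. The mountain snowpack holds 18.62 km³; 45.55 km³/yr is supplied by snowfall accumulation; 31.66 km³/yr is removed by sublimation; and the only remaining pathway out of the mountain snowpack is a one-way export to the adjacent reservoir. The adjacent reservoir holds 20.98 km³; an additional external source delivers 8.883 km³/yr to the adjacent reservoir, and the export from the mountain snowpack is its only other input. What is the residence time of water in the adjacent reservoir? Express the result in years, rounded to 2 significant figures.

Balance the mountain snowpack: ΣF_in = 45.550 km³/yr.
Export to the adjacent reservoir = ΣF_in − (31.66) = 13.890 km³/yr.
Total input to the adjacent reservoir = 13.890 + 8.883 = 22.773 km³/yr; at steady state this equals its total output.
τ = M / F = 20.98 / 22.773 = 0.9213 yr.

0.92 yr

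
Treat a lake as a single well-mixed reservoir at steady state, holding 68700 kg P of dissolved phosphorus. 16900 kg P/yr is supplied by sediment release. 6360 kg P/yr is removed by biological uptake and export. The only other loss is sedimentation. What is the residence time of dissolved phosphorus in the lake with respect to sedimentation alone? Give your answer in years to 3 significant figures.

6.52 yr

At steady state ΣF_in = ΣF_out.
ΣF_in = 16900 kg P/yr.
Sedimentation flux = ΣF_in − (6360) = 16900 − 6360 = 10540 kg P/yr.
τ = M / F = 68700 / 10540 = 6.518 yr.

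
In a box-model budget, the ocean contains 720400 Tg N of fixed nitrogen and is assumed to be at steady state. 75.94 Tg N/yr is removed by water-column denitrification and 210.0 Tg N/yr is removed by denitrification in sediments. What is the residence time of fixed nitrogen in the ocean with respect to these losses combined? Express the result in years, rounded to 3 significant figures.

2520 yr

Total removal = 75.94 + 210.0 = 285.94 Tg N/yr.
τ = M / ΣF_out = 720400 / 285.94 = 2519 yr.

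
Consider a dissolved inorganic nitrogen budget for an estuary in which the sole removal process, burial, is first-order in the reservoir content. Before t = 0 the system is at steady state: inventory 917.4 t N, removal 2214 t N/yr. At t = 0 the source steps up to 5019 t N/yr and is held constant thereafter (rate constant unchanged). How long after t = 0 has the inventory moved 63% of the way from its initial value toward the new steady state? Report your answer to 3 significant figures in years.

0.412 yr

τ = M₀/F₀ = 917.4/2214 = 0.4144 yr.
The remaining gap fraction is e^(−t/τ); 63% covered ⇒ e^(−t/τ) = 0.370.
t = −τ ln(0.370) = 0.4144 × 0.9943 = 0.4120 yr.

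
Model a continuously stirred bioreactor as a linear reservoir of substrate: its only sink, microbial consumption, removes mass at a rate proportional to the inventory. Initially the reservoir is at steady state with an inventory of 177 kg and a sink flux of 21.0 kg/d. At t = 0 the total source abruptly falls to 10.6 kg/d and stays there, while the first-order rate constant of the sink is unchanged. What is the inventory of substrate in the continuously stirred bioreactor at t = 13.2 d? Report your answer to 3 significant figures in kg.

108 kg

τ = M₀/F₀ = 177/21.0 = 8.429 d; rate constant k = 1/τ.
New steady state M_∞ = F₁/k = F₁·τ = 10.6 × 8.429 = 89.343 kg.
M(t) = M_∞ + (M₀ − M_∞)·e^(−t/τ); t/τ = 13.2/8.429 = 1.566, so e^(−t/τ) = 0.2089.
M(t) = 89.343 + 87.66 × 0.2089 = 107.65 kg.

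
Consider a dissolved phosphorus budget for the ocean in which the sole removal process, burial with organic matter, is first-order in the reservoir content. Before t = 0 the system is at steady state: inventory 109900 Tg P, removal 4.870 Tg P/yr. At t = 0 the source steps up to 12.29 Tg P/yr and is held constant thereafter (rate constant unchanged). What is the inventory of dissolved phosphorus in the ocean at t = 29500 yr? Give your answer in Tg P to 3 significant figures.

τ = M₀/F₀ = 109900/4.870 = 22570 yr; rate constant k = 1/τ.
New steady state M_∞ = F₁/k = F₁·τ = 12.29 × 22570 = 277350 Tg P.
M(t) = M_∞ + (M₀ − M_∞)·e^(−t/τ); t/τ = 29500/22570 = 1.307, so e^(−t/τ) = 0.2706.
M(t) = 277350 − 167400 × 0.2706 = 232040 Tg P.

232000 Tg P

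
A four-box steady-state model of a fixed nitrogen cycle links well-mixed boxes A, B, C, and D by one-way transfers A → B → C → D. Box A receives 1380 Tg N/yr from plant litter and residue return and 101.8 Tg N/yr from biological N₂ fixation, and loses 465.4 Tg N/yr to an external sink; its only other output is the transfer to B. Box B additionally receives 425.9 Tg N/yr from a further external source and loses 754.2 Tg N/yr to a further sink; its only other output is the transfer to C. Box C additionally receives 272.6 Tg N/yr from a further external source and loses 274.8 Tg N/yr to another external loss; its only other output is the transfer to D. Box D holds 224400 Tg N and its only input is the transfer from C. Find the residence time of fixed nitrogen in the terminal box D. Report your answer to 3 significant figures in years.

327 yr

Box A: F(A→B) = (1380 + 101.8) − 465.4 = 1016.4 Tg N/yr.
Box B: F(B→C) = (1016.4 + 425.9) − 754.2 = 688.10 Tg N/yr.
Box C: F(C→D) = (688.10 + 272.6) − 274.8 = 685.90 Tg N/yr.
Box D throughput = its input = 685.90 Tg N/yr; τ = 224400 / 685.90 = 327.2 yr.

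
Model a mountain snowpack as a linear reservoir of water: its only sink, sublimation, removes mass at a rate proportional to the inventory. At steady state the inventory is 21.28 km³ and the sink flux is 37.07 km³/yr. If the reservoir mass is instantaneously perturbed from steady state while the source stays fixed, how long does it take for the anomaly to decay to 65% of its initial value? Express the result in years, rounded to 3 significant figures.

0.247 yr

For a linear reservoir the anomaly decays as exp(−t/τ) with τ = M/F = 21.28/37.07 = 0.5740 yr.
exp(−t/τ) = 0.65 ⇒ t = −τ ln(0.65) = 0.5740 × 0.4308 = 0.2473 yr.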